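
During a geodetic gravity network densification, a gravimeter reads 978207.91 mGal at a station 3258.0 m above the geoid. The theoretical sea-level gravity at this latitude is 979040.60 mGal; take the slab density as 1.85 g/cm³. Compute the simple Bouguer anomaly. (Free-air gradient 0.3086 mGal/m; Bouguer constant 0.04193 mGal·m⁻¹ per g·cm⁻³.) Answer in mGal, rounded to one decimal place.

-80.0

Free-air correction = 0.3086 × 3258.0 = 1005.42 mGal
Free-air anomaly = 978207.91 − 979040.60 + (1005.42) = 172.73 mGal
Bouguer slab correction = 0.04193 × 1.85 × 3258.0 = 252.72 mGal
Simple Bouguer anomaly = 172.73 − (252.72) = -79.99 mGal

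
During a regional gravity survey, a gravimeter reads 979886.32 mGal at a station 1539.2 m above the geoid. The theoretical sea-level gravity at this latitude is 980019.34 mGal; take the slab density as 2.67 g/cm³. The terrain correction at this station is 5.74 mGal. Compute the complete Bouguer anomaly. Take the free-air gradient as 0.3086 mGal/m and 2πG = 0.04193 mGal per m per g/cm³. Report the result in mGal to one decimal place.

Free-air correction = 0.3086 × 1539.2 = 475.00 mGal
Free-air anomaly = 979886.32 − 980019.34 + (475.00) = 341.98 mGal
Bouguer slab correction = 0.04193 × 2.67 × 1539.2 = 172.32 mGal
Simple Bouguer anomaly = 341.98 − (172.32) = 169.66 mGal
Complete Bouguer anomaly = 169.66 + 5.74 = 175.40 mGal

175.4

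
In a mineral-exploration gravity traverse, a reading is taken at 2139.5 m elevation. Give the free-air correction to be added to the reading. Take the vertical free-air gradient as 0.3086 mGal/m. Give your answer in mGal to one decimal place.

Free-air correction = 0.3086 × 2139.5 = 660.2 mGal

660.2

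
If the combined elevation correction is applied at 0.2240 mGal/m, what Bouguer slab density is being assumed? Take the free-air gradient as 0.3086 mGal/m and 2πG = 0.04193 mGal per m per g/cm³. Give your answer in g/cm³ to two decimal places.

2.02

0.2240 = 0.3086 − 0.04193 × ρ
ρ = (0.3086 − 0.2240) / 0.04193 = 2.02 g/cm³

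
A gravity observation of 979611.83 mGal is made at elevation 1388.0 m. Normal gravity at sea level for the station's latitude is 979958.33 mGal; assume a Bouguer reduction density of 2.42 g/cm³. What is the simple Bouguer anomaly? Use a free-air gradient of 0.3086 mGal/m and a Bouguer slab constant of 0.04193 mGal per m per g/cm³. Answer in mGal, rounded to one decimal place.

-59.0

Free-air correction = 0.3086 × 1388.0 = 428.34 mGal
Free-air anomaly = 979611.83 − 979958.33 + (428.34) = 81.84 mGal
Bouguer slab correction = 0.04193 × 2.42 × 1388.0 = 140.84 mGal
Simple Bouguer anomaly = 81.84 − (140.84) = -59.00 mGal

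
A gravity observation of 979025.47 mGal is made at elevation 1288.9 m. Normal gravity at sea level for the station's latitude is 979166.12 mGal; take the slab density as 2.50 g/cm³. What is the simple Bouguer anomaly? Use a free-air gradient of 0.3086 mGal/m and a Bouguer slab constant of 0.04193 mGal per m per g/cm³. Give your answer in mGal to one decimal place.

Free-air correction = 0.3086 × 1288.9 = 397.75 mGal
Free-air anomaly = 979025.47 − 979166.12 + (397.75) = 257.10 mGal
Bouguer slab correction = 0.04193 × 2.50 × 1288.9 = 135.11 mGal
Simple Bouguer anomaly = 257.10 − (135.11) = 121.99 mGal

122.0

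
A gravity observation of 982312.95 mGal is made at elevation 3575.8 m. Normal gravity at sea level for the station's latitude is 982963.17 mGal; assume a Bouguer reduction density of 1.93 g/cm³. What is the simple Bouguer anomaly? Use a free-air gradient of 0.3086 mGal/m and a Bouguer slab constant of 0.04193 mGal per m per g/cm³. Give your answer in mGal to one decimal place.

163.9

Free-air correction = 0.3086 × 3575.8 = 1103.49 mGal
Free-air anomaly = 982312.95 − 982963.17 + (1103.49) = 453.27 mGal
Bouguer slab correction = 0.04193 × 1.93 × 3575.8 = 289.37 mGal
Simple Bouguer anomaly = 453.27 − (289.37) = 163.90 mGal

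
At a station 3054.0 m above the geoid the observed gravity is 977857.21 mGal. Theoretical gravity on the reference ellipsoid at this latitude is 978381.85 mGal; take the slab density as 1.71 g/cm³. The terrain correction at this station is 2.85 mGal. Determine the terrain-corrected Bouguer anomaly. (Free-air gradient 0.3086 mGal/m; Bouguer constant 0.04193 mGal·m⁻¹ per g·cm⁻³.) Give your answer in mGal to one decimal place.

201.7

Free-air correction = 0.3086 × 3054.0 = 942.46 mGal
Free-air anomaly = 977857.21 − 978381.85 + (942.46) = 417.82 mGal
Bouguer slab correction = 0.04193 × 1.71 × 3054.0 = 218.97 mGal
Simple Bouguer anomaly = 417.82 − (218.97) = 198.85 mGal
Complete Bouguer anomaly = 198.85 + 2.85 = 201.70 mGal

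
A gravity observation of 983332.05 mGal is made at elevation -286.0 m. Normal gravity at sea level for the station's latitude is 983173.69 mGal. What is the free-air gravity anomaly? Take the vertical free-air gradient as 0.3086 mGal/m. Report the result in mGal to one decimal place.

70.1

Free-air correction = 0.3086 × -286.0 = -88.26 mGal
Free-air anomaly = 983332.05 − 983173.69 + (-88.26) = 70.10 mGal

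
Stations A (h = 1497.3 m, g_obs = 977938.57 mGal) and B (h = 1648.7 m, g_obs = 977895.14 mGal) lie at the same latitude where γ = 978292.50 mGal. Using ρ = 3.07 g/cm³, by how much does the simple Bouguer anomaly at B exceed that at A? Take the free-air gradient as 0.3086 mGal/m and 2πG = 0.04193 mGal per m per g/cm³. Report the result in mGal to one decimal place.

-16.2

Δg_SB(A) = 977938.57 − 978292.50 + 0.3086×1497.3 − 0.04193×3.07×1497.3 = -84.60 mGal
Δg_SB(B) = 977895.14 − 978292.50 + 0.3086×1648.7 − 0.04193×3.07×1648.7 = -100.80 mGal
Difference = -100.80 − (-84.60) = -16.20 mGal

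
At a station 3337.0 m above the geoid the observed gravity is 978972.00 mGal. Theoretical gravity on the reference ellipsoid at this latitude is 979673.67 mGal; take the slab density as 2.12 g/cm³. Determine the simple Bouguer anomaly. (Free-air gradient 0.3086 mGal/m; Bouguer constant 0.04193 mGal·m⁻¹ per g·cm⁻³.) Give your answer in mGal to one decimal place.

31.5

Free-air correction = 0.3086 × 3337.0 = 1029.80 mGal
Free-air anomaly = 978972.00 − 979673.67 + (1029.80) = 328.13 mGal
Bouguer slab correction = 0.04193 × 2.12 × 3337.0 = 296.63 mGal
Simple Bouguer anomaly = 328.13 − (296.63) = 31.50 mGal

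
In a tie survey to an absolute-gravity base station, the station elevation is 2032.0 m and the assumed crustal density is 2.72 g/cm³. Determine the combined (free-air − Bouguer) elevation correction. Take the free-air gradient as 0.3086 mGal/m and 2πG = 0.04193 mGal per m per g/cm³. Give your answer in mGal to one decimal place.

395.3

Combined gradient = 0.3086 − 0.04193 × 2.72 = 0.1945504 mGal/m
Combined elevation correction = 0.1945504 × 2032.0 = 395.3 mGal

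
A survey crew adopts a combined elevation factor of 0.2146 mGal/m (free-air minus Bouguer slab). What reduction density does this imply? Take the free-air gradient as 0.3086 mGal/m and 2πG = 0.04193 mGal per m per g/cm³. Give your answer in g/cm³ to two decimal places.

0.2146 = 0.3086 − 0.04193 × ρ
ρ = (0.3086 − 0.2146) / 0.04193 = 2.24 g/cm³

2.24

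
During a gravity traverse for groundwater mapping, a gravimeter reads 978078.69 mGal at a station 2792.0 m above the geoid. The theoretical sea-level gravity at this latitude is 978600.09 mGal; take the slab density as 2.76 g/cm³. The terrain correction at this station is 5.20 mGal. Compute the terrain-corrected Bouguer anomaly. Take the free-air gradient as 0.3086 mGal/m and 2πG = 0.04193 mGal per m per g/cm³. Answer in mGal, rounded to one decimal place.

Free-air correction = 0.3086 × 2792.0 = 861.61 mGal
Free-air anomaly = 978078.69 − 978600.09 + (861.61) = 340.21 mGal
Bouguer slab correction = 0.04193 × 2.76 × 2792.0 = 323.11 mGal
Simple Bouguer anomaly = 340.21 − (323.11) = 17.10 mGal
Complete Bouguer anomaly = 17.10 + 5.20 = 22.30 mGal

22.3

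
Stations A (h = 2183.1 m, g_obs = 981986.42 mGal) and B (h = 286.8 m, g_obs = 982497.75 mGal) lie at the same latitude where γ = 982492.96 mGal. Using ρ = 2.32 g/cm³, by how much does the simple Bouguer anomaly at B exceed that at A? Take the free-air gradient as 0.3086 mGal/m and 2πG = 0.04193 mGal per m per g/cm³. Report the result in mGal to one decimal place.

Δg_SB(A) = 981986.42 − 982492.96 + 0.3086×2183.1 − 0.04193×2.32×2183.1 = -45.20 mGal
Δg_SB(B) = 982497.75 − 982492.96 + 0.3086×286.8 − 0.04193×2.32×286.8 = 65.40 mGal
Difference = 65.40 − (-45.20) = 110.60 mGal

110.6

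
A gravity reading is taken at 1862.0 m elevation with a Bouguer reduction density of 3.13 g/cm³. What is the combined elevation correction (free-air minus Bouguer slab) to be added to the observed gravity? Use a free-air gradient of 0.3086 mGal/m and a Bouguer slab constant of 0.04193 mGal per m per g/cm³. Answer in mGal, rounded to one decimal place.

Combined gradient = 0.3086 − 0.04193 × 3.13 = 0.1773591 mGal/m
Combined elevation correction = 0.1773591 × 1862.0 = 330.2 mGal

330.2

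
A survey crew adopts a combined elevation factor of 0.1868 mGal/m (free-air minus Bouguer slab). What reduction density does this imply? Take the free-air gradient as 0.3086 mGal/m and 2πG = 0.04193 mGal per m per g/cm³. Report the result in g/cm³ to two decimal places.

0.1868 = 0.3086 − 0.04193 × ρ
ρ = (0.3086 − 0.1868) / 0.04193 = 2.90 g/cm³

2.90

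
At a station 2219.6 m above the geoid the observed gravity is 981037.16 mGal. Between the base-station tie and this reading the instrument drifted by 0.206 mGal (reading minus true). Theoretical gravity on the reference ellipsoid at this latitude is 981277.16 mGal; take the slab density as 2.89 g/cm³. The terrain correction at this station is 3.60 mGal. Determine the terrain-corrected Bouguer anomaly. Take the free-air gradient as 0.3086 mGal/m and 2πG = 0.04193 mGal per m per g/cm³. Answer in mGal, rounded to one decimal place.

179.4

Drift-corrected reading = 981037.16 − (0.206) = 981036.954 mGal
Free-air correction = 0.3086 × 2219.6 = 684.97 mGal
Free-air anomaly = 981036.954 − 981277.16 + (684.97) = 444.764 mGal
Bouguer slab correction = 0.04193 × 2.89 × 2219.6 = 268.97 mGal
Simple Bouguer anomaly = 444.764 − (268.97) = 175.794 mGal
Complete Bouguer anomaly = 175.794 + 3.60 = 179.394 mGal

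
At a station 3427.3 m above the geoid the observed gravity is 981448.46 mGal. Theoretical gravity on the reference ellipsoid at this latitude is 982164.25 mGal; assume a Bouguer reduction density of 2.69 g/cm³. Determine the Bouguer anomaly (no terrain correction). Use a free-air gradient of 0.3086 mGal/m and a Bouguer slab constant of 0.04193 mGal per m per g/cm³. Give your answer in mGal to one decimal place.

Free-air correction = 0.3086 × 3427.3 = 1057.66 mGal
Free-air anomaly = 981448.46 − 982164.25 + (1057.66) = 341.87 mGal
Bouguer slab correction = 0.04193 × 2.69 × 3427.3 = 386.57 mGal
Simple Bouguer anomaly = 341.87 − (386.57) = -44.70 mGal

-44.7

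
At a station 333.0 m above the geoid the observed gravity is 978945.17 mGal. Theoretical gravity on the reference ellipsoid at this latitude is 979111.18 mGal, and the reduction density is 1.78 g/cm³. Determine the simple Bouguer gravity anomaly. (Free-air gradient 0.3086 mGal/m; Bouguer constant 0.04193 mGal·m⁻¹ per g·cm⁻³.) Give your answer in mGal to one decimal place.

Free-air correction = 0.3086 × 333.0 = 102.76 mGal
Free-air anomaly = 978945.17 − 979111.18 + (102.76) = -63.25 mGal
Bouguer slab correction = 0.04193 × 1.78 × 333.0 = 24.85 mGal
Simple Bouguer anomaly = -63.25 − (24.85) = -88.10 mGal

-88.1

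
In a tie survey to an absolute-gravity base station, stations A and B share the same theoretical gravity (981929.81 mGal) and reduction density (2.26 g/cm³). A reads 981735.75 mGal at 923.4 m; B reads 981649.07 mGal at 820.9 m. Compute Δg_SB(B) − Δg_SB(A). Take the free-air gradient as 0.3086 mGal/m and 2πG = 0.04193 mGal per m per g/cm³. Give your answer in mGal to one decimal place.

-108.6

Δg_SB(A) = 981735.75 − 981929.81 + 0.3086×923.4 − 0.04193×2.26×923.4 = 3.40 mGal
Δg_SB(B) = 981649.07 − 981929.81 + 0.3086×820.9 − 0.04193×2.26×820.9 = -105.20 mGal
Difference = -105.20 − (3.40) = -108.60 mGal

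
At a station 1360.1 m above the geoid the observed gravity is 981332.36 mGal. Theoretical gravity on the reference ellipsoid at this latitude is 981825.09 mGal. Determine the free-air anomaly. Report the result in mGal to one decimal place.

-73.0

Free-air correction = 0.3086 × 1360.1 = 419.73 mGal
Free-air anomaly = 981332.36 − 981825.09 + (419.73) = -73.00 mGal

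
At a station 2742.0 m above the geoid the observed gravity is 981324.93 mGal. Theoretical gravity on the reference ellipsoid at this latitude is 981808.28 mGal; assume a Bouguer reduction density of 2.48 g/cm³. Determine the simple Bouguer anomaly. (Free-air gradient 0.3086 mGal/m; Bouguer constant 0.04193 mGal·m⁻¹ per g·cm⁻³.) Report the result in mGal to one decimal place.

77.7

Free-air correction = 0.3086 × 2742.0 = 846.18 mGal
Free-air anomaly = 981324.93 − 981808.28 + (846.18) = 362.83 mGal
Bouguer slab correction = 0.04193 × 2.48 × 2742.0 = 285.13 mGal
Simple Bouguer anomaly = 362.83 − (285.13) = 77.70 mGal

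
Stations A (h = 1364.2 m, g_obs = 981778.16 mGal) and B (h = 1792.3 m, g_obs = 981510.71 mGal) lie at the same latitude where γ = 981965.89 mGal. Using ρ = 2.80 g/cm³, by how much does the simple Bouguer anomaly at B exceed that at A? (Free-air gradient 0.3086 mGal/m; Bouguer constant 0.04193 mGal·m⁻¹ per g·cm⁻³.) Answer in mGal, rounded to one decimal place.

-185.6

Δg_SB(A) = 981778.16 − 981965.89 + 0.3086×1364.2 − 0.04193×2.80×1364.2 = 73.10 mGal
Δg_SB(B) = 981510.71 − 981965.89 + 0.3086×1792.3 − 0.04193×2.80×1792.3 = -112.50 mGal
Difference = -112.50 − (73.10) = -185.60 mGal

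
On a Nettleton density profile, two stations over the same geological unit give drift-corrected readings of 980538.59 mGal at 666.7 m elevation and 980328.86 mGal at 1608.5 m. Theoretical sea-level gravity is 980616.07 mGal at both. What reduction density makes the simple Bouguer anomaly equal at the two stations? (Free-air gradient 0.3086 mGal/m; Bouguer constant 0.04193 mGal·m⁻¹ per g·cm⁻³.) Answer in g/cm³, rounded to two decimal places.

2.05

Δg_obs = 980328.86 − 980538.59 = -209.73 mGal over Δh = 1608.5 − 666.7 = 941.8 m
Equal Bouguer anomalies ⇒ Δg_obs + (0.3086 − 0.04193ρ)·Δh = 0
0.3086 − 0.04193ρ = −Δg_obs/Δh = 0.22269
ρ = (0.3086 − 0.22269) / 0.04193 = 2.05 g/cm³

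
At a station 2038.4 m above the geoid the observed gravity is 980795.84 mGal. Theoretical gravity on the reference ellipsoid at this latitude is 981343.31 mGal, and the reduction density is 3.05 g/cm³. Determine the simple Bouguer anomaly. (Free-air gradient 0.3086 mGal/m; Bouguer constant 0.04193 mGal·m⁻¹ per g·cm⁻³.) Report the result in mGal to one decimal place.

Free-air correction = 0.3086 × 2038.4 = 629.05 mGal
Free-air anomaly = 980795.84 − 981343.31 + (629.05) = 81.58 mGal
Bouguer slab correction = 0.04193 × 3.05 × 2038.4 = 260.68 mGal
Simple Bouguer anomaly = 81.58 − (260.68) = -179.10 mGal

-179.1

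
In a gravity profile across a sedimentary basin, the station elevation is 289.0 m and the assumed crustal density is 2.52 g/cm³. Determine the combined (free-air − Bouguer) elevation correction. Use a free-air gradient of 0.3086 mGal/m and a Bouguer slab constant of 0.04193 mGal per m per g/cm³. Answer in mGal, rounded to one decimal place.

58.6

Combined gradient = 0.3086 − 0.04193 × 2.52 = 0.2029364 mGal/m
Combined elevation correction = 0.2029364 × 289.0 = 58.6 mGal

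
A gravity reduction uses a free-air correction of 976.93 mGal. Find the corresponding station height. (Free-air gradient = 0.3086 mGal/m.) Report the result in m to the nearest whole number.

3166

h = 976.93 / 0.3086 = 3165.68 m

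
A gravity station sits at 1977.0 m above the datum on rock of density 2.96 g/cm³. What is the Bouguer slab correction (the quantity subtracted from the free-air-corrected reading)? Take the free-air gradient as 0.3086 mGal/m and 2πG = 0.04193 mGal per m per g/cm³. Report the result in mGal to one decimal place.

245.4

Bouguer slab correction = 0.04193 × 2.96 × 1977.0 = 245.4 mGal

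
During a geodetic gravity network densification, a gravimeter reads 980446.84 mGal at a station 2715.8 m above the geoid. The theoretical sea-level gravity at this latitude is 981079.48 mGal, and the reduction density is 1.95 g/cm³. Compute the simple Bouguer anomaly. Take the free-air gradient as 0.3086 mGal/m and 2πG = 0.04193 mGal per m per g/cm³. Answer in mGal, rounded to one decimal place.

-16.6

Free-air correction = 0.3086 × 2715.8 = 838.10 mGal
Free-air anomaly = 980446.84 − 981079.48 + (838.10) = 205.46 mGal
Bouguer slab correction = 0.04193 × 1.95 × 2715.8 = 222.05 mGal
Simple Bouguer anomaly = 205.46 − (222.05) = -16.59 mGal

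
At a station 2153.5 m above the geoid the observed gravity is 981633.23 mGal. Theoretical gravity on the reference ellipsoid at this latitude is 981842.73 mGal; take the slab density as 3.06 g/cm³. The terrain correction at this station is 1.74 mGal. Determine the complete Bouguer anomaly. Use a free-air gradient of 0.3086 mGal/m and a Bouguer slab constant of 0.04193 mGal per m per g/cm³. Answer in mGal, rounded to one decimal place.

180.5

Free-air correction = 0.3086 × 2153.5 = 664.57 mGal
Free-air anomaly = 981633.23 − 981842.73 + (664.57) = 455.07 mGal
Bouguer slab correction = 0.04193 × 3.06 × 2153.5 = 276.31 mGal
Simple Bouguer anomaly = 455.07 − (276.31) = 178.76 mGal
Complete Bouguer anomaly = 178.76 + 1.74 = 180.50 mGal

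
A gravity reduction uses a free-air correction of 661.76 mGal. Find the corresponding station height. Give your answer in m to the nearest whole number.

2144

h = 661.76 / 0.3086 = 2144.39 m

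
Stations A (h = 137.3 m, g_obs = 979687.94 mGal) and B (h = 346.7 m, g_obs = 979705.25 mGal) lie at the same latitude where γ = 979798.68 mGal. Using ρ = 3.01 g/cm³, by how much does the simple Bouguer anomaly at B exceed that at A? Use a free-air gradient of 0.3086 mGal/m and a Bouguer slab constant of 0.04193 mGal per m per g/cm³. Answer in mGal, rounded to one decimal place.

55.5

Δg_SB(A) = 979687.94 − 979798.68 + 0.3086×137.3 − 0.04193×3.01×137.3 = -85.70 mGal
Δg_SB(B) = 979705.25 − 979798.68 + 0.3086×346.7 − 0.04193×3.01×346.7 = -30.20 mGal
Difference = -30.20 − (-85.70) = 55.50 mGal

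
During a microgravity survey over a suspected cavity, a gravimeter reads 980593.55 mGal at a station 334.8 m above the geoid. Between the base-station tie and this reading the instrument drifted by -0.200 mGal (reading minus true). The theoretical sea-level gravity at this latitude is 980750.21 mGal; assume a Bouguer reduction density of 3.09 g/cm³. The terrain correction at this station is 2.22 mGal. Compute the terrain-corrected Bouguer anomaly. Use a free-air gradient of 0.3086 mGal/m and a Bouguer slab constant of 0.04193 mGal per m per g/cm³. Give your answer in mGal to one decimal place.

Drift-corrected reading = 980593.55 − (-0.200) = 980593.750 mGal
Free-air correction = 0.3086 × 334.8 = 103.32 mGal
Free-air anomaly = 980593.750 − 980750.21 + (103.32) = -53.140 mGal
Bouguer slab correction = 0.04193 × 3.09 × 334.8 = 43.38 mGal
Simple Bouguer anomaly = -53.140 − (43.38) = -96.520 mGal
Complete Bouguer anomaly = -96.520 + 2.22 = -94.300 mGal

-94.3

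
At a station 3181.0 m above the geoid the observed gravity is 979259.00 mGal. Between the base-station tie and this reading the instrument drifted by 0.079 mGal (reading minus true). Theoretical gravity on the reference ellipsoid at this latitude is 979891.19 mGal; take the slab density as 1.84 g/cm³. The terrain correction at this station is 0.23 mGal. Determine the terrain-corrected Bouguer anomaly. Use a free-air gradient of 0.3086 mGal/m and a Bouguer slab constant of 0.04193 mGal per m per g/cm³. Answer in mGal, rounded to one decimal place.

104.2

Drift-corrected reading = 979259.00 − (0.079) = 979258.921 mGal
Free-air correction = 0.3086 × 3181.0 = 981.66 mGal
Free-air anomaly = 979258.921 − 979891.19 + (981.66) = 349.391 mGal
Bouguer slab correction = 0.04193 × 1.84 × 3181.0 = 245.42 mGal
Simple Bouguer anomaly = 349.391 − (245.42) = 103.971 mGal
Complete Bouguer anomaly = 103.971 + 0.23 = 104.201 mGal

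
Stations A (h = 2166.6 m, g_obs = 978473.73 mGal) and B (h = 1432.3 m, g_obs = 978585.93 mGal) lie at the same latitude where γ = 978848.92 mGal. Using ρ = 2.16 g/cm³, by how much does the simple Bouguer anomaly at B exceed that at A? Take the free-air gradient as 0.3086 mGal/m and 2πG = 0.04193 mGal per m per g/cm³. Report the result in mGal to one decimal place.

-47.9

Δg_SB(A) = 978473.73 − 978848.92 + 0.3086×2166.6 − 0.04193×2.16×2166.6 = 97.20 mGal
Δg_SB(B) = 978585.93 − 978848.92 + 0.3086×1432.3 − 0.04193×2.16×1432.3 = 49.30 mGal
Difference = 49.30 − (97.20) = -47.90 mGal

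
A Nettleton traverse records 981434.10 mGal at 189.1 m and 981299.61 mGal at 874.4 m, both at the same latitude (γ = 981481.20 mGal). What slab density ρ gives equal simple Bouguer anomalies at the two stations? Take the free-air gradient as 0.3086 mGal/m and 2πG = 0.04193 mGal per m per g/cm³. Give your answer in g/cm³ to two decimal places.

Δg_obs = 981299.61 − 981434.10 = -134.49 mGal over Δh = 874.4 − 189.1 = 685.3 m
Equal Bouguer anomalies ⇒ Δg_obs + (0.3086 − 0.04193ρ)·Δh = 0
0.3086 − 0.04193ρ = −Δg_obs/Δh = 0.19625
ρ = (0.3086 − 0.19625) / 0.04193 = 2.68 g/cm³

2.68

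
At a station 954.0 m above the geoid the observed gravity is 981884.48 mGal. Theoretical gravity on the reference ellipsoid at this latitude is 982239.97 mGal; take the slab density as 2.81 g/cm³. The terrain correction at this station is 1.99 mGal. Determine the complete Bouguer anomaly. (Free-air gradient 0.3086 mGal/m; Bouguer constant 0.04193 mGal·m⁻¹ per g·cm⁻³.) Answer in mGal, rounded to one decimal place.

-171.5

Free-air correction = 0.3086 × 954.0 = 294.40 mGal
Free-air anomaly = 981884.48 − 982239.97 + (294.40) = -61.09 mGal
Bouguer slab correction = 0.04193 × 2.81 × 954.0 = 112.40 mGal
Simple Bouguer anomaly = -61.09 − (112.40) = -173.49 mGal
Complete Bouguer anomaly = -173.49 + 1.99 = -171.50 mGal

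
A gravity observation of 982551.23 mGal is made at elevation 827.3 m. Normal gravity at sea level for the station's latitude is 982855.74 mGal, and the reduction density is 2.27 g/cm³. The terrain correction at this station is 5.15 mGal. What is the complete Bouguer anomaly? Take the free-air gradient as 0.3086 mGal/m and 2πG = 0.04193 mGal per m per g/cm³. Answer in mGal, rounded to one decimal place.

-122.8

Free-air correction = 0.3086 × 827.3 = 255.30 mGal
Free-air anomaly = 982551.23 − 982855.74 + (255.30) = -49.21 mGal
Bouguer slab correction = 0.04193 × 2.27 × 827.3 = 78.74 mGal
Simple Bouguer anomaly = -49.21 − (78.74) = -127.95 mGal
Complete Bouguer anomaly = -127.95 + 5.15 = -122.80 mGal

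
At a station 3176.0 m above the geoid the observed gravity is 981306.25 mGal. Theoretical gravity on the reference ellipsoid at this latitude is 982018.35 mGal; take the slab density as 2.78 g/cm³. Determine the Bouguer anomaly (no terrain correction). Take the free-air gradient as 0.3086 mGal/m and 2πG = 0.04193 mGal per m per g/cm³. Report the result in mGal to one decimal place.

-102.2

Free-air correction = 0.3086 × 3176.0 = 980.11 mGal
Free-air anomaly = 981306.25 − 982018.35 + (980.11) = 268.01 mGal
Bouguer slab correction = 0.04193 × 2.78 × 3176.0 = 370.21 mGal
Simple Bouguer anomaly = 268.01 − (370.21) = -102.20 mGal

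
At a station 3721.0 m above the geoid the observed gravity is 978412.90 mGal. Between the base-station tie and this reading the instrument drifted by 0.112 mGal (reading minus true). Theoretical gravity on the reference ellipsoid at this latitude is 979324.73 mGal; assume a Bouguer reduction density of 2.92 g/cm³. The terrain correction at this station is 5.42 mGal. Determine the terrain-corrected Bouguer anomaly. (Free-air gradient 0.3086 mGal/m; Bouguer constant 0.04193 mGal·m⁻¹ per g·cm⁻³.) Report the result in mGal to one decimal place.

-213.8

Drift-corrected reading = 978412.90 − (0.112) = 978412.788 mGal
Free-air correction = 0.3086 × 3721.0 = 1148.30 mGal
Free-air anomaly = 978412.788 − 979324.73 + (1148.30) = 236.358 mGal
Bouguer slab correction = 0.04193 × 2.92 × 3721.0 = 455.58 mGal
Simple Bouguer anomaly = 236.358 − (455.58) = -219.222 mGal
Complete Bouguer anomaly = -219.222 + 5.42 = -213.802 mGal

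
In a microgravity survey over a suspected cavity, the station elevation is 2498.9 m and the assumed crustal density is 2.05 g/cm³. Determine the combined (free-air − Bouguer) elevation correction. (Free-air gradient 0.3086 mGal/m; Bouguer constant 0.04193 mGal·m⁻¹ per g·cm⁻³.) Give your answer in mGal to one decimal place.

556.4

Combined gradient = 0.3086 − 0.04193 × 2.05 = 0.2226435 mGal/m
Combined elevation correction = 0.2226435 × 2498.9 = 556.4 mGal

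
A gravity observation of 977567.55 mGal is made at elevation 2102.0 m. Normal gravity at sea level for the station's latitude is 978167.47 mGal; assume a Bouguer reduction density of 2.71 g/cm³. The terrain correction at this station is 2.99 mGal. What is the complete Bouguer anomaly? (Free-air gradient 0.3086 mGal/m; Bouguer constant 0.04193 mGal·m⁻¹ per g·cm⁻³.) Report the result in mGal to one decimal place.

-187.1

Free-air correction = 0.3086 × 2102.0 = 648.68 mGal
Free-air anomaly = 977567.55 − 978167.47 + (648.68) = 48.76 mGal
Bouguer slab correction = 0.04193 × 2.71 × 2102.0 = 238.85 mGal
Simple Bouguer anomaly = 48.76 − (238.85) = -190.09 mGal
Complete Bouguer anomaly = -190.09 + 2.99 = -187.10 mGal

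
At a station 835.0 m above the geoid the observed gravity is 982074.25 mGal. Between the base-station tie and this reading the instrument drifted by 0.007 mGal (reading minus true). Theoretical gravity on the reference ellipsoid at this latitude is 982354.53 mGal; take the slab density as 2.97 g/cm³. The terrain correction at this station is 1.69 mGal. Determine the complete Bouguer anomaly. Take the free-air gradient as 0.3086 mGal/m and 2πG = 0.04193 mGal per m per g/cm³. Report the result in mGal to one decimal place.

Drift-corrected reading = 982074.25 − (0.007) = 982074.243 mGal
Free-air correction = 0.3086 × 835.0 = 257.68 mGal
Free-air anomaly = 982074.243 − 982354.53 + (257.68) = -22.607 mGal
Bouguer slab correction = 0.04193 × 2.97 × 835.0 = 103.98 mGal
Simple Bouguer anomaly = -22.607 − (103.98) = -126.587 mGal
Complete Bouguer anomaly = -126.587 + 1.69 = -124.897 mGal

-124.9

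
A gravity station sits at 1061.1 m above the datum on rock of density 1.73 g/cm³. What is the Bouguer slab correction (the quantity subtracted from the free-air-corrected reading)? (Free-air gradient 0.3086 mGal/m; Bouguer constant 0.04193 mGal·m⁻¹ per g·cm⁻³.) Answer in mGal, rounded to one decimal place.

77.0

Bouguer slab correction = 0.04193 × 1.73 × 1061.1 = 77.0 mGal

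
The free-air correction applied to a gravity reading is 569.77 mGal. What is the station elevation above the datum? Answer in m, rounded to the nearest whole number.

1846

h = 569.77 / 0.3086 = 1846.31 m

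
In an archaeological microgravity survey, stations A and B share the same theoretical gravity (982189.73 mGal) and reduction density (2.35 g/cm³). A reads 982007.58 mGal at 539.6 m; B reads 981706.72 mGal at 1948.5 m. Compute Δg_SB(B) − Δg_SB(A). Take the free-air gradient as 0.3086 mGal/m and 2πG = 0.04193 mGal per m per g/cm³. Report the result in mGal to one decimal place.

Δg_SB(A) = 982007.58 − 982189.73 + 0.3086×539.6 − 0.04193×2.35×539.6 = -68.80 mGal
Δg_SB(B) = 981706.72 − 982189.73 + 0.3086×1948.5 − 0.04193×2.35×1948.5 = -73.70 mGal
Difference = -73.70 − (-68.80) = -4.90 mGal

-4.9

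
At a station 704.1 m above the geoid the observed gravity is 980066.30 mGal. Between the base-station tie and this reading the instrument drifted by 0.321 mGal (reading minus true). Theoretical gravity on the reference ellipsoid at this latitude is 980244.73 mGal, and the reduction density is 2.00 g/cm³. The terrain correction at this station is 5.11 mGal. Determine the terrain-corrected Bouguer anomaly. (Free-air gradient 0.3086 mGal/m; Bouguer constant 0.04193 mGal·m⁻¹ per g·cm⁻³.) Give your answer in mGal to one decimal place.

-15.4

Drift-corrected reading = 980066.30 − (0.321) = 980065.979 mGal
Free-air correction = 0.3086 × 704.1 = 217.29 mGal
Free-air anomaly = 980065.979 − 980244.73 + (217.29) = 38.539 mGal
Bouguer slab correction = 0.04193 × 2.00 × 704.1 = 59.05 mGal
Simple Bouguer anomaly = 38.539 − (59.05) = -20.511 mGal
Complete Bouguer anomaly = -20.511 + 5.11 = -15.401 mGal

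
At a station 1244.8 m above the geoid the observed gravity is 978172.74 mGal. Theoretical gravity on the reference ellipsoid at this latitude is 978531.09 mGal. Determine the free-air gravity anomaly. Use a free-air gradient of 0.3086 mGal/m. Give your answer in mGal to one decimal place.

25.8

Free-air correction = 0.3086 × 1244.8 = 384.15 mGal
Free-air anomaly = 978172.74 − 978531.09 + (384.15) = 25.80 mGal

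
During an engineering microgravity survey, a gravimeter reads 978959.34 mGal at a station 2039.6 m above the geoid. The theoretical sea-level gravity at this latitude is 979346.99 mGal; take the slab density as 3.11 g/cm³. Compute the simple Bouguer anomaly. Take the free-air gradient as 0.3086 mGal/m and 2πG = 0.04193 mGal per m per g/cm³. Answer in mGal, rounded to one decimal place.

Free-air correction = 0.3086 × 2039.6 = 629.42 mGal
Free-air anomaly = 978959.34 − 979346.99 + (629.42) = 241.77 mGal
Bouguer slab correction = 0.04193 × 3.11 × 2039.6 = 265.97 mGal
Simple Bouguer anomaly = 241.77 − (265.97) = -24.20 mGal

-24.2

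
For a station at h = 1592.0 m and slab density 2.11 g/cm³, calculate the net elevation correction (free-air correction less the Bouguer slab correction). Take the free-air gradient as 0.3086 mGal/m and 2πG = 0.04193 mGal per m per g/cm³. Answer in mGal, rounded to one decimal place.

350.4

Combined gradient = 0.3086 − 0.04193 × 2.11 = 0.2201277 mGal/m
Combined elevation correction = 0.2201277 × 1592.0 = 350.4 mGal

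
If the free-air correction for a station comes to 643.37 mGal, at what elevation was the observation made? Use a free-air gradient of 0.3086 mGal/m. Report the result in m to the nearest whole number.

2085

h = 643.37 / 0.3086 = 2084.80 m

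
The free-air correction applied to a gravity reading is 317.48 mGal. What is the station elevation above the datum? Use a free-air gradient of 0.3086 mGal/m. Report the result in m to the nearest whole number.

h = 317.48 / 0.3086 = 1028.78 m

1029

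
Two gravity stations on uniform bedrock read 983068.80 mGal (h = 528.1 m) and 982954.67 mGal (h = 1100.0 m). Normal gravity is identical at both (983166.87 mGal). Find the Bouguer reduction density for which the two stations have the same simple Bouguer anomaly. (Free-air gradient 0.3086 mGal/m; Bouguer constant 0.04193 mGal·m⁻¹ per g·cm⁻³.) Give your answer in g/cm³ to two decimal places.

2.60

Δg_obs = 982954.67 − 983068.80 = -114.13 mGal over Δh = 1100.0 − 528.1 = 571.9 m
Equal Bouguer anomalies ⇒ Δg_obs + (0.3086 − 0.04193ρ)·Δh = 0
0.3086 − 0.04193ρ = −Δg_obs/Δh = 0.19956
ρ = (0.3086 − 0.19956) / 0.04193 = 2.60 g/cm³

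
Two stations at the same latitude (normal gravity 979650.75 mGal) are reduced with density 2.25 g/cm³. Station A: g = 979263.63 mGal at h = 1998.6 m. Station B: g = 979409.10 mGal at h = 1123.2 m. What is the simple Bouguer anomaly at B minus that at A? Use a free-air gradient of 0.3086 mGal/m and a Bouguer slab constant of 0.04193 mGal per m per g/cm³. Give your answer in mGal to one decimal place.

-42.1

Δg_SB(A) = 979263.63 − 979650.75 + 0.3086×1998.6 − 0.04193×2.25×1998.6 = 41.10 mGal
Δg_SB(B) = 979409.10 − 979650.75 + 0.3086×1123.2 − 0.04193×2.25×1123.2 = -1.00 mGal
Difference = -1.00 − (41.10) = -42.10 mGal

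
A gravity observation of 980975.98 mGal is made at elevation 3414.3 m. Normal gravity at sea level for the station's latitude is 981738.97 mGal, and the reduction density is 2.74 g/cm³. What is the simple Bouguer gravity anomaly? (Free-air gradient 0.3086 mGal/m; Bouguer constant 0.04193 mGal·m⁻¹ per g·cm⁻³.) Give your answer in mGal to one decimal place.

Free-air correction = 0.3086 × 3414.3 = 1053.65 mGal
Free-air anomaly = 980975.98 − 981738.97 + (1053.65) = 290.66 mGal
Bouguer slab correction = 0.04193 × 2.74 × 3414.3 = 392.26 mGal
Simple Bouguer anomaly = 290.66 − (392.26) = -101.60 mGal

-101.6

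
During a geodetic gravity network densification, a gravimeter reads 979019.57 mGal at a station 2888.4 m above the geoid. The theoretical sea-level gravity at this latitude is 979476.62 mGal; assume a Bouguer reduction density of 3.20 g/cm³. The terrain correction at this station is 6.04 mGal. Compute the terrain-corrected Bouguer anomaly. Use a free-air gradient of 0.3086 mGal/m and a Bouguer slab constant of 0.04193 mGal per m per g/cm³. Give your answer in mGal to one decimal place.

52.8

Free-air correction = 0.3086 × 2888.4 = 891.36 mGal
Free-air anomaly = 979019.57 − 979476.62 + (891.36) = 434.31 mGal
Bouguer slab correction = 0.04193 × 3.20 × 2888.4 = 387.55 mGal
Simple Bouguer anomaly = 434.31 − (387.55) = 46.76 mGal
Complete Bouguer anomaly = 46.76 + 6.04 = 52.80 mGal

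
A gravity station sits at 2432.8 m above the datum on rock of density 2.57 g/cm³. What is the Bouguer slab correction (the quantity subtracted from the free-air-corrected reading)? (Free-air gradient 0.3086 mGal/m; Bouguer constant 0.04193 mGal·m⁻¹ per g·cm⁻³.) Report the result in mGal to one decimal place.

262.2

Bouguer slab correction = 0.04193 × 2.57 × 2432.8 = 262.2 mGal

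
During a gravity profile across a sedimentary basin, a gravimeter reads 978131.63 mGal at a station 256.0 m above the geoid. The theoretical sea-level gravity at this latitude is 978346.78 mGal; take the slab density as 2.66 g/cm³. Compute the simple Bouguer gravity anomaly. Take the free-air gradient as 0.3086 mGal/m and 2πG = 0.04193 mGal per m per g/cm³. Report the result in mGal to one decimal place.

-164.7

Free-air correction = 0.3086 × 256.0 = 79.00 mGal
Free-air anomaly = 978131.63 − 978346.78 + (79.00) = -136.15 mGal
Bouguer slab correction = 0.04193 × 2.66 × 256.0 = 28.55 mGal
Simple Bouguer anomaly = -136.15 − (28.55) = -164.70 mGal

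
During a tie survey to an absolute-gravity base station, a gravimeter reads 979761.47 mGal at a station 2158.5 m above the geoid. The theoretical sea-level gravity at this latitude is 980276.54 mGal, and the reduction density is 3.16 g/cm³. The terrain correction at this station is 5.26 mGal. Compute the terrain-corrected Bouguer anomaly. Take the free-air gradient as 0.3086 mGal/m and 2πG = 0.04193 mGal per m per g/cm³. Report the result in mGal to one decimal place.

Free-air correction = 0.3086 × 2158.5 = 666.11 mGal
Free-air anomaly = 979761.47 − 980276.54 + (666.11) = 151.04 mGal
Bouguer slab correction = 0.04193 × 3.16 × 2158.5 = 286.00 mGal
Simple Bouguer anomaly = 151.04 − (286.00) = -134.96 mGal
Complete Bouguer anomaly = -134.96 + 5.26 = -129.70 mGal

-129.7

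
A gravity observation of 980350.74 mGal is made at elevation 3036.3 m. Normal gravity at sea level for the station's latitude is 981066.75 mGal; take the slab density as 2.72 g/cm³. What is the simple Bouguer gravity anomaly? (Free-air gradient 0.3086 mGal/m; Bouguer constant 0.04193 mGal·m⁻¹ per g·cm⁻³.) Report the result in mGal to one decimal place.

-125.3

Free-air correction = 0.3086 × 3036.3 = 937.00 mGal
Free-air anomaly = 980350.74 − 981066.75 + (937.00) = 220.99 mGal
Bouguer slab correction = 0.04193 × 2.72 × 3036.3 = 346.29 mGal
Simple Bouguer anomaly = 220.99 − (346.29) = -125.30 mGal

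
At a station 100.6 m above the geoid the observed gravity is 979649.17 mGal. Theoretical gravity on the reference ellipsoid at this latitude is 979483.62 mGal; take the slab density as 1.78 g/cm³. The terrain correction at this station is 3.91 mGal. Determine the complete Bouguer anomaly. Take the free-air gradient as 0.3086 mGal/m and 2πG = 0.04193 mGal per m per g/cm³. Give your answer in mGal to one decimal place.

193.0

Free-air correction = 0.3086 × 100.6 = 31.05 mGal
Free-air anomaly = 979649.17 − 979483.62 + (31.05) = 196.60 mGal
Bouguer slab correction = 0.04193 × 1.78 × 100.6 = 7.51 mGal
Simple Bouguer anomaly = 196.60 − (7.51) = 189.09 mGal
Complete Bouguer anomaly = 189.09 + 3.91 = 193.00 mGal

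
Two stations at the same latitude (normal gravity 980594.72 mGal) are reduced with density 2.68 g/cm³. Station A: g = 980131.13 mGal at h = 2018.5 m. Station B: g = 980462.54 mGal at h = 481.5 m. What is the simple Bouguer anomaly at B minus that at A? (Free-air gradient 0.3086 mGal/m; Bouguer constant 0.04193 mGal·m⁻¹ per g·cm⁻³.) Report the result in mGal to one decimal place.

29.8

Δg_SB(A) = 980131.13 − 980594.72 + 0.3086×2018.5 − 0.04193×2.68×2018.5 = -67.50 mGal
Δg_SB(B) = 980462.54 − 980594.72 + 0.3086×481.5 − 0.04193×2.68×481.5 = -37.70 mGal
Difference = -37.70 − (-67.50) = 29.80 mGal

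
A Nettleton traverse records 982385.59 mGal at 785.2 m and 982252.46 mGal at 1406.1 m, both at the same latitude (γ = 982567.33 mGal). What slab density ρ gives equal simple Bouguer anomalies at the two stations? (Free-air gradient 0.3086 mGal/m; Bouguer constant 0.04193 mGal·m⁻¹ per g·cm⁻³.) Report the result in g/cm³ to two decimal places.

2.25

Δg_obs = 982252.46 − 982385.59 = -133.13 mGal over Δh = 1406.1 − 785.2 = 620.9 m
Equal Bouguer anomalies ⇒ Δg_obs + (0.3086 − 0.04193ρ)·Δh = 0
0.3086 − 0.04193ρ = −Δg_obs/Δh = 0.21441
ρ = (0.3086 − 0.21441) / 0.04193 = 2.25 g/cm³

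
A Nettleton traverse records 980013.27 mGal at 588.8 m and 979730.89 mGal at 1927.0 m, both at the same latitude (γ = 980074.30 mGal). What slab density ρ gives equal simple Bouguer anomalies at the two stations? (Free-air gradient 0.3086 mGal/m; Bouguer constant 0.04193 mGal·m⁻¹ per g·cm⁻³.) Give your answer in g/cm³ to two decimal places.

2.33

Δg_obs = 979730.89 − 980013.27 = -282.38 mGal over Δh = 1927.0 − 588.8 = 1338.2 m
Equal Bouguer anomalies ⇒ Δg_obs + (0.3086 − 0.04193ρ)·Δh = 0
0.3086 − 0.04193ρ = −Δg_obs/Δh = 0.21101
ρ = (0.3086 − 0.21101) / 0.04193 = 2.33 g/cm³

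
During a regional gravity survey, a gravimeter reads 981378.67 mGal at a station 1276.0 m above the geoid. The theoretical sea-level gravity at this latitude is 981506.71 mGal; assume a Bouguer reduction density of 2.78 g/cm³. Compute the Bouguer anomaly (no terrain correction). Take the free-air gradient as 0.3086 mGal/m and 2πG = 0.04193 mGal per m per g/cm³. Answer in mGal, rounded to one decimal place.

Free-air correction = 0.3086 × 1276.0 = 393.77 mGal
Free-air anomaly = 981378.67 − 981506.71 + (393.77) = 265.73 mGal
Bouguer slab correction = 0.04193 × 2.78 × 1276.0 = 148.74 mGal
Simple Bouguer anomaly = 265.73 − (148.74) = 116.99 mGal

117.0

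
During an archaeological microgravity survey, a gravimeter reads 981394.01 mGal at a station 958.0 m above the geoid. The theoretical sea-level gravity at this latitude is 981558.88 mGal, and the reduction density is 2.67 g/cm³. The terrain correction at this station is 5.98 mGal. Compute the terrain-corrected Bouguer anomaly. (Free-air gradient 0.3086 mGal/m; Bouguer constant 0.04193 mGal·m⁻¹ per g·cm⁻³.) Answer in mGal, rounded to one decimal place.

29.5

Free-air correction = 0.3086 × 958.0 = 295.64 mGal
Free-air anomaly = 981394.01 − 981558.88 + (295.64) = 130.77 mGal
Bouguer slab correction = 0.04193 × 2.67 × 958.0 = 107.25 mGal
Simple Bouguer anomaly = 130.77 − (107.25) = 23.52 mGal
Complete Bouguer anomaly = 23.52 + 5.98 = 29.50 mGal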